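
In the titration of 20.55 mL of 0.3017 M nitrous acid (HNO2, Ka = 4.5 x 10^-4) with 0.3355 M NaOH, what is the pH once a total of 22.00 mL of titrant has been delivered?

12.44

n(acid) = 0.3017 x 0.02055 = 0.006200 mol; n(NaOH) added = 0.3355 x 0.02200 = 0.007381 mol.
Base is in excess by 0.007381 - 0.006200 = 0.001181 mol in a total volume of 0.04255 L.
[OH^-] = 0.001181/0.04255 = 0.02776 M, so pOH = 1.56 and pH = 14.00 - 1.56 = 12.44.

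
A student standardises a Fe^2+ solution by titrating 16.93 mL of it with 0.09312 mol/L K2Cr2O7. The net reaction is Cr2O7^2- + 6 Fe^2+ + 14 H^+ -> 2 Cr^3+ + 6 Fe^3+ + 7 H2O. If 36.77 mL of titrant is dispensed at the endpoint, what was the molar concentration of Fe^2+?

n(K2Cr2O7) = 0.09312 x 0.03677 = 0.003424 mol.
From the balanced equation, 1 mol K2Cr2O7 reacts with 6 mol Fe^2+, so n(Fe^2+) = 0.003424 x 6/1 = 0.02054 mol.
[Fe^2+] = 0.02054 / 0.01693 L = 1.21 M.

1.21 M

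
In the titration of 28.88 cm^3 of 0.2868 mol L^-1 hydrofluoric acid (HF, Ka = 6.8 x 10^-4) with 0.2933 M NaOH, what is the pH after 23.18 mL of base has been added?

Initial n(HF) = 0.2868 x 0.02888 = 0.008283 mol.
n(NaOH) added = 0.2933 x 0.02318 = 0.006799 mol, converting that many moles of HF to F-.
Remaining n(HF) = 0.001484 mol; n(F-) = 0.006799 mol.
By Henderson-Hasselbalch, pH = pKa + log([A^-]/[HA]) = 3.17 + log(0.006799/0.001484) = 3.17 + (+0.66) = 3.83.

3.83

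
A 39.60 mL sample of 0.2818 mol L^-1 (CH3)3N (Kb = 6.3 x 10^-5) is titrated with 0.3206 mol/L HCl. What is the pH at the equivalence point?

n((CH3)3N) = 0.2818 x 0.03960 = 0.01116 mol; V(HCl) at equivalence = 0.01116/0.3206 = 0.03481 L.
At equivalence the base is fully converted to (CH3)3NH+; total volume = 0.07441 L, so [(CH3)3NH+] = 0.01116/0.07441 = 0.1500 M.
Ka((CH3)3NH+) = Kw/Kb = 1.0e-14 / 6.3 x 10^-5 = 1.59e-10.
[H^+] = sqrt(Ka x [(CH3)3NH+]) = sqrt(1.59e-10 x 0.1500) = 4.88e-6 M.
pH = -log(4.88e-6) = 5.31.

5.31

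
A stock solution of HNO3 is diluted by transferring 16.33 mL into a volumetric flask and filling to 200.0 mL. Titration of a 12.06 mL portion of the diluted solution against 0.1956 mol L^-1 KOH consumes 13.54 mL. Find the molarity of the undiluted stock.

2.69 M

n(KOH) = 0.1956 x 0.01354 = 0.002648 mol.
n(HNO3) in the aliquot = 0.002648 mol.
[diluted HNO3] = 0.002648 / 0.01206 = 0.2196 M.
Dilution factor = 200.0/16.33 = 12.25, so [stock] = 0.2196 x 12.25 = 2.69 M.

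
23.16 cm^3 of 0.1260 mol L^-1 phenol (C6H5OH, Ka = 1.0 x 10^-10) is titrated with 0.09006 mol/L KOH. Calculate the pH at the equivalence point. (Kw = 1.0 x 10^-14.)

n(C6H5OH) = 0.1260 x 0.02316 = 0.002918 mol; V(KOH) at equivalence = 0.002918/0.09006 = 0.03240 L.
At equivalence all the acid is converted to C6H5O-; total volume = 0.02316 + 0.03240 = 0.05556 L, so [C6H5O-] = 0.002918/0.05556 = 0.05252 M.
Kb = Kw/Ka = 1.0e-14 / 1.0 x 10^-10 = 0.000100.
[OH^-] = sqrt(Kb x [C6H5O-]) = sqrt(0.000100 x 0.05252) = 0.00229 M.
pOH = 2.64, so pH = 14.00 - 2.64 = 11.36.

11.36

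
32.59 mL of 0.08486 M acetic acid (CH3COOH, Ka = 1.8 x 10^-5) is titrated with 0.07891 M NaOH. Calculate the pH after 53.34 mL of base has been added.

n(acid) = 0.08486 x 0.03259 = 0.002766 mol; n(NaOH) added = 0.07891 x 0.05334 = 0.004209 mol.
Base is in excess by 0.004209 - 0.002766 = 0.001443 mol in a total volume of 0.08593 L.
[OH^-] = 0.001443/0.08593 = 0.01680 M, so pOH = 1.77 and pH = 14.00 - 1.77 = 12.23.

12.23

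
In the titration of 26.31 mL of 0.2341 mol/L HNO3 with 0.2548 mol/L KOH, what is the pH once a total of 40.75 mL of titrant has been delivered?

n(acid) = 0.2341 x 0.02631 = 0.006159 mol; n(KOH) added = 0.2548 x 0.04075 = 0.01038 mol.
Base is in excess by 0.01038 - 0.006159 = 0.004224 mol in a total volume of 0.06706 L.
[OH^-] = 0.004224/0.06706 = 0.06299 M, so pOH = 1.20 and pH = 14.00 - 1.20 = 12.80.

12.80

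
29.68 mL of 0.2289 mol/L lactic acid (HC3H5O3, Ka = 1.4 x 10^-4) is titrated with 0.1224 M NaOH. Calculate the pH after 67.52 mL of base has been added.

12.18

n(acid) = 0.2289 x 0.02968 = 0.006794 mol; n(NaOH) added = 0.1224 x 0.06752 = 0.008264 mol.
Base is in excess by 0.008264 - 0.006794 = 0.001471 mol in a total volume of 0.09720 L.
[OH^-] = 0.001471/0.09720 = 0.01513 M, so pOH = 1.82 and pH = 14.00 - 1.82 = 12.18.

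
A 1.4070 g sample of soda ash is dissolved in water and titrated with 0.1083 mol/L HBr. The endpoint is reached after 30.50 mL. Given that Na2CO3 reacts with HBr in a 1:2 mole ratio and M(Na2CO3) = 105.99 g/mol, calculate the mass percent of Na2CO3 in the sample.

12.4%

n(HBr) = 0.1083 x 0.03050 = 0.003303 mol.
n(Na2CO3) = 0.003303 / 2 = 0.001652 mol.
mass of Na2CO3 = 0.001652 x 105.99 = 0.1751 g.
% purity = 0.1751 / 1.4070 x 100 = 12.4%.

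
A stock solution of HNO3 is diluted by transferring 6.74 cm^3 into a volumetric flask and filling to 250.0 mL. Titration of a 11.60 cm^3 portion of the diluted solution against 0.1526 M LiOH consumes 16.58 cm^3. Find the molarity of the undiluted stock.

n(LiOH) = 0.1526 x 0.01658 = 0.002530 mol.
n(HNO3) in the aliquot = 0.002530 mol.
[diluted HNO3] = 0.002530 / 0.01160 = 0.2181 M.
Dilution factor = 250.0/6.740 = 37.09, so [stock] = 0.2181 x 37.09 = 8.09 M.

8.09 M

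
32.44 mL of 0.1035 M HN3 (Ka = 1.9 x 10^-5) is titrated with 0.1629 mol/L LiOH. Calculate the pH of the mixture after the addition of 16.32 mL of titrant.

Initial n(HN3) = 0.1035 x 0.03244 = 0.003358 mol.
n(LiOH) added = 0.1629 x 0.01632 = 0.002659 mol, converting that many moles of HN3 to N3-.
Remaining n(HN3) = 0.0006990 mol; n(N3-) = 0.002659 mol.
By Henderson-Hasselbalch, pH = pKa + log([A^-]/[HA]) = 4.72 + log(0.002659/0.0006990) = 4.72 + (+0.58) = 5.30.

5.30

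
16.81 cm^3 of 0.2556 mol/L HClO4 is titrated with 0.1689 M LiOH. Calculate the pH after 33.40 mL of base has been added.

12.43

n(acid) = 0.2556 x 0.01681 = 0.004297 mol; n(LiOH) added = 0.1689 x 0.03340 = 0.005641 mol.
Base is in excess by 0.005641 - 0.004297 = 0.001345 mol in a total volume of 0.05021 L.
[OH^-] = 0.001345/0.05021 = 0.02678 M, so pOH = 1.57 and pH = 14.00 - 1.57 = 12.43.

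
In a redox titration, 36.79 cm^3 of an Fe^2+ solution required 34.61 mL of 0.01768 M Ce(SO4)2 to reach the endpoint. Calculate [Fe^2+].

n(Ce(SO4)2) = 0.01768 x 0.03461 = 0.0006119 mol.
From the balanced equation, 1 mol Ce(SO4)2 reacts with 1 mol Fe^2+, so n(Fe^2+) = 0.0006119 x 1/1 = 0.0006119 mol.
[Fe^2+] = 0.0006119 / 0.03679 L = 0.0166 M.

0.0166 M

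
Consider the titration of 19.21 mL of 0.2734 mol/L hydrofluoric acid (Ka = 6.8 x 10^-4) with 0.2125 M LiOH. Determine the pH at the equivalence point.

n(HF) = 0.2734 x 0.01921 = 0.005252 mol; V(LiOH) at equivalence = 0.005252/0.2125 = 0.02472 L.
At equivalence all the acid is converted to F-; total volume = 0.01921 + 0.02472 = 0.04393 L, so [F-] = 0.005252/0.04393 = 0.1196 M.
Kb = Kw/Ka = 1.0e-14 / 6.8 x 10^-4 = 1.47e-11.
[OH^-] = sqrt(Kb x [F-]) = sqrt(1.47e-11 x 0.1196) = 1.33e-6 M.
pOH = 5.88, so pH = 14.00 - 5.88 = 8.12.

8.12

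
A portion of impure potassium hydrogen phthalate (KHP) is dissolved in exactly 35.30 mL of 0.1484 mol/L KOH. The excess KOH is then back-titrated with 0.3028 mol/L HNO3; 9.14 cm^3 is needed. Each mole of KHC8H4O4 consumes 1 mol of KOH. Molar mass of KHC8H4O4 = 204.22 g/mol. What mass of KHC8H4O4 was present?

Total n(KOH) added = 0.1484 x 0.03530 = 0.005239 mol.
n(HNO3) used = 0.3028 x 0.009140 = 0.002768 mol, which equals the excess n(KOH).
So n(KOH) consumed by the sample = 0.005239 - 0.002768 = 0.002471 mol.
n(KHC8H4O4) = 0.002471 / 1 = 0.002471 mol.
mass = 0.002471 mol x 204.22 g/mol = 0.505 g.

0.505 g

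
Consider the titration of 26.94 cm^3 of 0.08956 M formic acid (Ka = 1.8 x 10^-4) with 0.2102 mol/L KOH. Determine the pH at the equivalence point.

n(HCOOH) = 0.08956 x 0.02694 = 0.002413 mol; V(KOH) at equivalence = 0.002413/0.2102 = 0.01148 L.
At equivalence all the acid is converted to HCOO-; total volume = 0.02694 + 0.01148 = 0.03842 L, so [HCOO-] = 0.002413/0.03842 = 0.06280 M.
Kb = Kw/Ka = 1.0e-14 / 1.8 x 10^-4 = 5.56e-11.
[OH^-] = sqrt(Kb x [HCOO-]) = sqrt(5.56e-11 x 0.06280) = 1.87e-6 M.
pOH = 5.73, so pH = 14.00 - 5.73 = 8.27.

8.27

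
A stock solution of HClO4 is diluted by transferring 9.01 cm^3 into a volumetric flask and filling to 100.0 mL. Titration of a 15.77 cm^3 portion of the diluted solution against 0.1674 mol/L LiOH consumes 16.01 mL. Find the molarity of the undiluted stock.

1.89 M

n(LiOH) = 0.1674 x 0.01601 = 0.002680 mol.
n(HClO4) in the aliquot = 0.002680 mol.
[diluted HClO4] = 0.002680 / 0.01577 = 0.1699 M.
Dilution factor = 100.0/9.010 = 11.10, so [stock] = 0.1699 x 11.10 = 1.89 M.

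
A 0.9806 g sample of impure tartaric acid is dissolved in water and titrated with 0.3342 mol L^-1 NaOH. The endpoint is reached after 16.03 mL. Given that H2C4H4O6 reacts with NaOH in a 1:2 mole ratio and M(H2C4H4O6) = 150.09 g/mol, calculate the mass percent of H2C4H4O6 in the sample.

41.0%

n(NaOH) = 0.3342 x 0.01603 = 0.005357 mol.
n(H2C4H4O6) = 0.005357 / 2 = 0.002679 mol.
mass of H2C4H4O6 = 0.002679 x 150.09 = 0.4020 g.
% purity = 0.4020 / 0.9806 x 100 = 41.0%.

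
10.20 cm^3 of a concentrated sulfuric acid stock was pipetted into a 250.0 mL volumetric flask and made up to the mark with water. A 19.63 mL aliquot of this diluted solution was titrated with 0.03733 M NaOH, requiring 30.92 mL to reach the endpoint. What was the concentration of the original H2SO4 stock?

n(NaOH) = 0.03733 x 0.03092 = 0.001154 mol.
n(H2SO4) in the aliquot = 0.001154 x 1/2 = 0.0005771 mol.
[diluted H2SO4] = 0.0005771 / 0.01963 = 0.02940 M.
Dilution factor = 250.0/10.20 = 24.51, so [stock] = 0.02940 x 24.51 = 0.721 M.

0.721 M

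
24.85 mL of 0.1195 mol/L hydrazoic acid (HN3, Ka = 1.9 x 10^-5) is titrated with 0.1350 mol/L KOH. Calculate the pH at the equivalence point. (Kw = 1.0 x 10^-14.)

8.76

n(HN3) = 0.1195 x 0.02485 = 0.002970 mol; V(KOH) at equivalence = 0.002970/0.1350 = 0.02200 L.
At equivalence all the acid is converted to N3-; total volume = 0.02485 + 0.02200 = 0.04685 L, so [N3-] = 0.002970/0.04685 = 0.06339 M.
Kb = Kw/Ka = 1.0e-14 / 1.9 x 10^-5 = 5.26e-10.
[OH^-] = sqrt(Kb x [N3-]) = sqrt(5.26e-10 x 0.06339) = 5.78e-6 M.
pOH = 5.24, so pH = 14.00 - 5.24 = 8.76.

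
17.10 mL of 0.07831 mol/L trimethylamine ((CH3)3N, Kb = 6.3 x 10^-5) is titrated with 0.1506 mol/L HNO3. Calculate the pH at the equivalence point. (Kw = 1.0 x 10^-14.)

n((CH3)3N) = 0.07831 x 0.01710 = 0.001339 mol; V(HNO3) at equivalence = 0.001339/0.1506 = 0.008892 L.
At equivalence the base is fully converted to (CH3)3NH+; total volume = 0.02599 L, so [(CH3)3NH+] = 0.001339/0.02599 = 0.05152 M.
Ka((CH3)3NH+) = Kw/Kb = 1.0e-14 / 6.3 x 10^-5 = 1.59e-10.
[H^+] = sqrt(Ka x [(CH3)3NH+]) = sqrt(1.59e-10 x 0.05152) = 2.86e-6 M.
pH = -log(2.86e-6) = 5.54.

5.54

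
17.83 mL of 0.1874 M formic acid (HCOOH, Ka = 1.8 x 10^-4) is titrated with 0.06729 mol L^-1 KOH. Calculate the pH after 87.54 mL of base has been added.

12.38

n(acid) = 0.1874 x 0.01783 = 0.003341 mol; n(KOH) added = 0.06729 x 0.08754 = 0.005891 mol.
Base is in excess by 0.005891 - 0.003341 = 0.002549 mol in a total volume of 0.1054 L.
[OH^-] = 0.002549/0.1054 = 0.02419 M, so pOH = 1.62 and pH = 14.00 - 1.62 = 12.38.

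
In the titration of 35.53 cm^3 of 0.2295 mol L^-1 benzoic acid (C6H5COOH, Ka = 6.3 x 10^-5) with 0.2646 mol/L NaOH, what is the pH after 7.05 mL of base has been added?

3.67

Initial n(C6H5COOH) = 0.2295 x 0.03553 = 0.008154 mol.
n(NaOH) added = 0.2646 x 0.007050 = 0.001865 mol, converting that many moles of C6H5COOH to C6H5COO-.
Remaining n(C6H5COOH) = 0.006289 mol; n(C6H5COO-) = 0.001865 mol.
By Henderson-Hasselbalch, pH = pKa + log([A^-]/[HA]) = 4.20 + log(0.001865/0.006289) = 4.20 + (-0.53) = 3.67.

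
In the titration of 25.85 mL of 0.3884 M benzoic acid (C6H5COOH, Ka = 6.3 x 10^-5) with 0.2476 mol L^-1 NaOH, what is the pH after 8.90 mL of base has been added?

3.65

Initial n(C6H5COOH) = 0.3884 x 0.02585 = 0.01004 mol.
n(NaOH) added = 0.2476 x 0.008900 = 0.002204 mol, converting that many moles of C6H5COOH to C6H5COO-.
Remaining n(C6H5COOH) = 0.007837 mol; n(C6H5COO-) = 0.002204 mol.
By Henderson-Hasselbalch, pH = pKa + log([A^-]/[HA]) = 4.20 + log(0.002204/0.007837) = 4.20 + (-0.55) = 3.65.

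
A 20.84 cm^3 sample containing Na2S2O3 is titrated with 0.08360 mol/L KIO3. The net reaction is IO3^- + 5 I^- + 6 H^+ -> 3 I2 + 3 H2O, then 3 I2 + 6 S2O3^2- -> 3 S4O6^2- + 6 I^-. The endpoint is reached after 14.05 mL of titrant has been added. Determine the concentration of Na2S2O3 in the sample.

n(KIO3) = 0.08360 x 0.01405 = 0.001175 mol.
From the balanced equation, 1 mol KIO3 reacts with 6 mol Na2S2O3, so n(Na2S2O3) = 0.001175 x 6/1 = 0.007047 mol.
[Na2S2O3] = 0.007047 / 0.02084 L = 0.338 M.

0.338 M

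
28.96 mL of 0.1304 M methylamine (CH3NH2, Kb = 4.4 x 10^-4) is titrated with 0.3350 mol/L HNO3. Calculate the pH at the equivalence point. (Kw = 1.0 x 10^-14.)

5.84

n(CH3NH2) = 0.1304 x 0.02896 = 0.003776 mol; V(HNO3) at equivalence = 0.003776/0.3350 = 0.01127 L.
At equivalence the base is fully converted to CH3NH3+; total volume = 0.04023 L, so [CH3NH3+] = 0.003776/0.04023 = 0.09386 M.
Ka(CH3NH3+) = Kw/Kb = 1.0e-14 / 4.4 x 10^-4 = 2.27e-11.
[H^+] = sqrt(Ka x [CH3NH3+]) = sqrt(2.27e-11 x 0.09386) = 1.46e-6 M.
pH = -log(1.46e-6) = 5.84.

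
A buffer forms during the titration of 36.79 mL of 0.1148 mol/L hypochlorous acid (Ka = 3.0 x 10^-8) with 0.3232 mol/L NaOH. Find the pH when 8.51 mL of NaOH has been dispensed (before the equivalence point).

7.79

Initial n(HClO) = 0.1148 x 0.03679 = 0.004223 mol.
n(NaOH) added = 0.3232 x 0.008510 = 0.002750 mol, converting that many moles of HClO to ClO-.
Remaining n(HClO) = 0.001473 mol; n(ClO-) = 0.002750 mol.
By Henderson-Hasselbalch, pH = pKa + log([A^-]/[HA]) = 7.52 + log(0.002750/0.001473) = 7.52 + (+0.27) = 7.79.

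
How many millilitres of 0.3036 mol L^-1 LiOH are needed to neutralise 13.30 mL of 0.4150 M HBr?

18.2 mL

n(HBr) = 0.4150 mol/L x 0.01330 L = 0.005520 mol.
At equivalence n(LiOH) = n(HBr) = 0.005520 mol.
V(LiOH) = 0.005520 / 0.3036 = 0.01818 L = 18.2 mL.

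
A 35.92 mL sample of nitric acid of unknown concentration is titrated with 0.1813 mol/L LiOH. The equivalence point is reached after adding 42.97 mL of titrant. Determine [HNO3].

n(LiOH) delivered = 0.1813 x 0.04297 = 0.007790 mol.
For a 1:1 reaction, n(HNO3) = 0.007790 mol.
[HNO3] = 0.007790 mol / 0.03592 L = 0.217 M.

0.217 M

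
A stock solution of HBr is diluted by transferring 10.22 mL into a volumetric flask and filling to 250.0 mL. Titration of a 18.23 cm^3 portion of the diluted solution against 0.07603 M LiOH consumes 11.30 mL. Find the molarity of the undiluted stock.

1.15 M

n(LiOH) = 0.07603 x 0.01130 = 0.0008591 mol.
n(HBr) in the aliquot = 0.0008591 mol.
[diluted HBr] = 0.0008591 / 0.01823 = 0.04713 M.
Dilution factor = 250.0/10.22 = 24.46, so [stock] = 0.04713 x 24.46 = 1.15 M.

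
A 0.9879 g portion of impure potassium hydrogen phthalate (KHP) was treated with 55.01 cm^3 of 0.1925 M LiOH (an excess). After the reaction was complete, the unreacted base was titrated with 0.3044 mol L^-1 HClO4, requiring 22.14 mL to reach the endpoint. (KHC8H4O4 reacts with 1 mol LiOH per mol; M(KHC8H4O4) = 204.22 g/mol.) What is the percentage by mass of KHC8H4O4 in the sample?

79.6%

Total n(LiOH) added = 0.1925 x 0.05501 = 0.01059 mol.
n(HClO4) used = 0.3044 x 0.02214 = 0.006739 mol, which equals the excess n(LiOH).
So n(LiOH) consumed by the sample = 0.01059 - 0.006739 = 0.003850 mol.
n(KHC8H4O4) = 0.003850 / 1 = 0.003850 mol.
mass KHC8H4O4 = 0.003850 x 204.22 = 0.7862 g, so %KHC8H4O4 = 0.7862/0.9879 x 100 = 79.6%.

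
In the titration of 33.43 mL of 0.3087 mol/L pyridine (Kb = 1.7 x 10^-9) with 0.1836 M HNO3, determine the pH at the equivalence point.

3.08

n(C5H5N) = 0.3087 x 0.03343 = 0.01032 mol; V(HNO3) at equivalence = 0.01032/0.1836 = 0.05621 L.
At equivalence the base is fully converted to C5H5NH+; total volume = 0.08964 L, so [C5H5NH+] = 0.01032/0.08964 = 0.1151 M.
Ka(C5H5NH+) = Kw/Kb = 1.0e-14 / 1.7 x 10^-9 = 5.88e-6.
[H^+] = sqrt(Ka x [C5H5NH+]) = sqrt(5.88e-6 x 0.1151) = 0.000823 M.
pH = -log(0.000823) = 3.08.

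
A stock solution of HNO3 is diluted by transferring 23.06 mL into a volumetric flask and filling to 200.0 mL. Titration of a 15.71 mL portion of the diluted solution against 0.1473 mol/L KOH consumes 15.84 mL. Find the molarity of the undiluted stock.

n(KOH) = 0.1473 x 0.01584 = 0.002333 mol.
n(HNO3) in the aliquot = 0.002333 mol.
[diluted HNO3] = 0.002333 / 0.01571 = 0.1485 M.
Dilution factor = 200.0/23.06 = 8.673, so [stock] = 0.1485 x 8.673 = 1.29 M.

1.29 M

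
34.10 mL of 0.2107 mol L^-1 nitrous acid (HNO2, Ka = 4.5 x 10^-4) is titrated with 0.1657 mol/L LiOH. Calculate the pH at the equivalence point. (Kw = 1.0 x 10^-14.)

n(HNO2) = 0.2107 x 0.03410 = 0.007185 mol; V(LiOH) at equivalence = 0.007185/0.1657 = 0.04336 L.
At equivalence all the acid is converted to NO2-; total volume = 0.03410 + 0.04336 = 0.07746 L, so [NO2-] = 0.007185/0.07746 = 0.09276 M.
Kb = Kw/Ka = 1.0e-14 / 4.5 x 10^-4 = 2.22e-11.
[OH^-] = sqrt(Kb x [NO2-]) = sqrt(2.22e-11 x 0.09276) = 1.44e-6 M.
pOH = 5.84, so pH = 14.00 - 5.84 = 8.16.

8.16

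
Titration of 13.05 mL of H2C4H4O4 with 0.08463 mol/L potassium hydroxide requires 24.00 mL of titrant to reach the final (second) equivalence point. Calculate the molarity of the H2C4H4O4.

0.0778 M

n(KOH) = 0.08463 x 0.02400 = 0.002031 mol.
At the final (second) equivalence point, 2 mol OH^- react per mol H2C4H4O4, so n(H2C4H4O4) = 0.002031 / 2 = 0.001016 mol.
[H2C4H4O4] = 0.001016 / 0.01305 L = 0.0778 M.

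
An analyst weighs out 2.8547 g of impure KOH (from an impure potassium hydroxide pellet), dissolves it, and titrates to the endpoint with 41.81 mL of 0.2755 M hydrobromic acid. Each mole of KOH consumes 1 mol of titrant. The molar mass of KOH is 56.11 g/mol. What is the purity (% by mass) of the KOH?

n(HBr) = 0.2755 x 0.04181 = 0.01152 mol.
n(KOH) = 0.01152 / 1 = 0.01152 mol.
mass of KOH = 0.01152 x 56.11 = 0.6463 g.
% purity = 0.6463 / 2.8547 x 100 = 22.6%.

22.6%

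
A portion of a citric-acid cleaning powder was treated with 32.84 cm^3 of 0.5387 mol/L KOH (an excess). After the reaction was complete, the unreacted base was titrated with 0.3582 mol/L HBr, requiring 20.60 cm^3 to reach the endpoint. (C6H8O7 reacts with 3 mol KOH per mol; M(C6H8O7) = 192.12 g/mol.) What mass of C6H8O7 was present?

Total n(KOH) added = 0.5387 x 0.03284 = 0.01769 mol.
n(HBr) used = 0.3582 x 0.02060 = 0.007379 mol, which equals the excess n(KOH).
So n(KOH) consumed by the sample = 0.01769 - 0.007379 = 0.01031 mol.
n(C6H8O7) = 0.01031 / 3 = 0.003437 mol.
mass = 0.003437 mol x 192.12 g/mol = 0.660 g.

0.660 g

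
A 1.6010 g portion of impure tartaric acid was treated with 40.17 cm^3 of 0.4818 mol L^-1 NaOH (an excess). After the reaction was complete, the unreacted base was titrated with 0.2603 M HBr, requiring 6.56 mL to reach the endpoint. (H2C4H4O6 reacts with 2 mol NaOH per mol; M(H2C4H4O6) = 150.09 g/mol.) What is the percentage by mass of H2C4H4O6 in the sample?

Total n(NaOH) added = 0.4818 x 0.04017 = 0.01935 mol.
n(HBr) used = 0.2603 x 0.006560 = 0.001708 mol, which equals the excess n(NaOH).
So n(NaOH) consumed by the sample = 0.01935 - 0.001708 = 0.01765 mol.
n(H2C4H4O6) = 0.01765 / 2 = 0.008823 mol.
mass H2C4H4O6 = 0.008823 x 150.09 = 1.324 g, so %H2C4H4O6 = 1.324/1.6010 x 100 = 82.7%.

82.7%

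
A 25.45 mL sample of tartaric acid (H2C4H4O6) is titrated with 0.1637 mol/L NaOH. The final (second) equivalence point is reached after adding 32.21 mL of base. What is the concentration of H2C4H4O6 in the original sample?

0.104 M

n(NaOH) = 0.1637 x 0.03221 = 0.005273 mol.
At the final (second) equivalence point, 2 mol OH^- react per mol H2C4H4O6, so n(H2C4H4O6) = 0.005273 / 2 = 0.002636 mol.
[H2C4H4O6] = 0.002636 / 0.02545 L = 0.104 M.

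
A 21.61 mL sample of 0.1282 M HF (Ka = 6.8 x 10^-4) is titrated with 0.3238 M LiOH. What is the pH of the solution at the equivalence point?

8.07

n(HF) = 0.1282 x 0.02161 = 0.002770 mol; V(LiOH) at equivalence = 0.002770/0.3238 = 0.008556 L.
At equivalence all the acid is converted to F-; total volume = 0.02161 + 0.008556 = 0.03017 L, so [F-] = 0.002770/0.03017 = 0.09184 M.
Kb = Kw/Ka = 1.0e-14 / 6.8 x 10^-4 = 1.47e-11.
[OH^-] = sqrt(Kb x [F-]) = sqrt(1.47e-11 x 0.09184) = 1.16e-6 M.
pOH = 5.93, so pH = 14.00 - 5.93 = 8.07.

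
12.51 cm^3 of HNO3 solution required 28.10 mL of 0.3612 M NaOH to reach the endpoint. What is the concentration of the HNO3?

0.811 M

n(NaOH) delivered = 0.3612 x 0.02810 = 0.01015 mol.
For a 1:1 reaction, n(HNO3) = 0.01015 mol.
[HNO3] = 0.01015 mol / 0.01251 L = 0.811 M.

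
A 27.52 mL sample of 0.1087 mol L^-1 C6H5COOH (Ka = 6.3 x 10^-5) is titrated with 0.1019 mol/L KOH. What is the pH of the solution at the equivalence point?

n(C6H5COOH) = 0.1087 x 0.02752 = 0.002991 mol; V(KOH) at equivalence = 0.002991/0.1019 = 0.02936 L.
At equivalence all the acid is converted to C6H5COO-; total volume = 0.02752 + 0.02936 = 0.05688 L, so [C6H5COO-] = 0.002991/0.05688 = 0.05260 M.
Kb = Kw/Ka = 1.0e-14 / 6.3 x 10^-5 = 1.59e-10.
[OH^-] = sqrt(Kb x [C6H5COO-]) = sqrt(1.59e-10 x 0.05260) = 2.89e-6 M.
pOH = 5.54, so pH = 14.00 - 5.54 = 8.46.

8.46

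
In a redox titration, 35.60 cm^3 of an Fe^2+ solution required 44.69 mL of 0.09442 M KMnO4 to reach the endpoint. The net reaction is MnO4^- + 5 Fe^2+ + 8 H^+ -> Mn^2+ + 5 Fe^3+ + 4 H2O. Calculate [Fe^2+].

0.593 M

n(KMnO4) = 0.09442 x 0.04469 = 0.004220 mol.
From the balanced equation, 1 mol KMnO4 reacts with 5 mol Fe^2+, so n(Fe^2+) = 0.004220 x 5/1 = 0.02110 mol.
[Fe^2+] = 0.02110 / 0.03560 L = 0.593 M.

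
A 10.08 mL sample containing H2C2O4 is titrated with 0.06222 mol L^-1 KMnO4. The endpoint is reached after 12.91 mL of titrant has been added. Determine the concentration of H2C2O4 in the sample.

n(KMnO4) = 0.06222 x 0.01291 = 0.0008033 mol.
From the balanced equation, 2 mol KMnO4 reacts with 5 mol H2C2O4, so n(H2C2O4) = 0.0008033 x 5/2 = 0.002008 mol.
[H2C2O4] = 0.002008 / 0.01008 L = 0.199 M.

0.199 M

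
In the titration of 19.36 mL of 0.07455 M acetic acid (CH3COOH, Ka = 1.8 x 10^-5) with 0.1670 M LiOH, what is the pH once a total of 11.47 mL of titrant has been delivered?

12.19

n(acid) = 0.07455 x 0.01936 = 0.001443 mol; n(LiOH) added = 0.1670 x 0.01147 = 0.001915 mol.
Base is in excess by 0.001915 - 0.001443 = 0.0004722 mol in a total volume of 0.03083 L.
[OH^-] = 0.0004722/0.03083 = 0.01532 M, so pOH = 1.81 and pH = 14.00 - 1.81 = 12.19.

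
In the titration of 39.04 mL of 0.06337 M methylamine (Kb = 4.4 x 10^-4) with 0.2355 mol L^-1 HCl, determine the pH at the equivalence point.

5.97

n(CH3NH2) = 0.06337 x 0.03904 = 0.002474 mol; V(HCl) at equivalence = 0.002474/0.2355 = 0.01051 L.
At equivalence the base is fully converted to CH3NH3+; total volume = 0.04955 L, so [CH3NH3+] = 0.002474/0.04955 = 0.04993 M.
Ka(CH3NH3+) = Kw/Kb = 1.0e-14 / 4.4 x 10^-4 = 2.27e-11.
[H^+] = sqrt(Ka x [CH3NH3+]) = sqrt(2.27e-11 x 0.04993) = 1.07e-6 M.
pH = -log(1.07e-6) = 5.97.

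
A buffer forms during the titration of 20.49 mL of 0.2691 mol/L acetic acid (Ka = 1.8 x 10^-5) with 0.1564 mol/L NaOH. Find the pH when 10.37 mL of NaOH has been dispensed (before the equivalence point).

4.36

Initial n(CH3COOH) = 0.2691 x 0.02049 = 0.005514 mol.
n(NaOH) added = 0.1564 x 0.01037 = 0.001622 mol, converting that many moles of CH3COOH to CH3COO-.
Remaining n(CH3COOH) = 0.003892 mol; n(CH3COO-) = 0.001622 mol.
By Henderson-Hasselbalch, pH = pKa + log([A^-]/[HA]) = 4.74 + log(0.001622/0.003892) = 4.74 + (-0.38) = 4.36.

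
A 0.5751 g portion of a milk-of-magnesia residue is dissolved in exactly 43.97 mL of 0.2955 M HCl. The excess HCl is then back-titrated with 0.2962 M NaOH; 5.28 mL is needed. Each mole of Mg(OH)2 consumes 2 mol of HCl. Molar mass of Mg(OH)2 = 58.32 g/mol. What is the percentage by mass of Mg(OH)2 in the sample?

58.0%

Total n(HCl) added = 0.2955 x 0.04397 = 0.01299 mol.
n(NaOH) used = 0.2962 x 0.005280 = 0.001564 mol, which equals the excess n(HCl).
So n(HCl) consumed by the sample = 0.01299 - 0.001564 = 0.01143 mol.
n(Mg(OH)2) = 0.01143 / 2 = 0.005715 mol.
mass Mg(OH)2 = 0.005715 x 58.32 = 0.3333 g, so %Mg(OH)2 = 0.3333/0.5751 x 100 = 58.0%.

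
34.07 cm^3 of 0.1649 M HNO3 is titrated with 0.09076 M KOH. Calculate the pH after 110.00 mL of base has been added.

n(acid) = 0.1649 x 0.03407 = 0.005618 mol; n(KOH) added = 0.09076 x 0.1100 = 0.009984 mol.
Base is in excess by 0.009984 - 0.005618 = 0.004365 mol in a total volume of 0.1441 L.
[OH^-] = 0.004365/0.1441 = 0.03030 M, so pOH = 1.52 and pH = 14.00 - 1.52 = 12.48.

12.48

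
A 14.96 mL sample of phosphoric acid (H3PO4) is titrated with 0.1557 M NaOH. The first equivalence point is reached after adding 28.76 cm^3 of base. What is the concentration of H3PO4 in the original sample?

n(NaOH) = 0.1557 x 0.02876 = 0.004478 mol.
At the first equivalence point, 1 mol OH^- react per mol H3PO4, so n(H3PO4) = 0.004478 / 1 = 0.004478 mol.
[H3PO4] = 0.004478 / 0.01496 L = 0.299 M.

0.299 M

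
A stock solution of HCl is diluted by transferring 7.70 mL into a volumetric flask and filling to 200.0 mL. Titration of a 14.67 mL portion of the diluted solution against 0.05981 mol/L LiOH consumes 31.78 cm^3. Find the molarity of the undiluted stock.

n(LiOH) = 0.05981 x 0.03178 = 0.001901 mol.
n(HCl) in the aliquot = 0.001901 mol.
[diluted HCl] = 0.001901 / 0.01467 = 0.1296 M.
Dilution factor = 200.0/7.700 = 25.97, so [stock] = 0.1296 x 25.97 = 3.37 M.

3.37 M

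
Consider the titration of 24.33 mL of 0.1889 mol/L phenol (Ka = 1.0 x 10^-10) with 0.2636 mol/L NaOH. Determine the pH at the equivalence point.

11.52

n(C6H5OH) = 0.1889 x 0.02433 = 0.004596 mol; V(NaOH) at equivalence = 0.004596/0.2636 = 0.01744 L.
At equivalence all the acid is converted to C6H5O-; total volume = 0.02433 + 0.01744 = 0.04177 L, so [C6H5O-] = 0.004596/0.04177 = 0.1100 M.
Kb = Kw/Ka = 1.0e-14 / 1.0 x 10^-10 = 0.000100.
[OH^-] = sqrt(Kb x [C6H5O-]) = sqrt(0.000100 x 0.1100) = 0.00332 M.
pOH = 2.48, so pH = 14.00 - 2.48 = 11.52.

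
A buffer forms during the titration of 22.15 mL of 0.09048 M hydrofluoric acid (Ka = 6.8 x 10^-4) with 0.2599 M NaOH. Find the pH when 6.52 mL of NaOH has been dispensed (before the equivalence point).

Initial n(HF) = 0.09048 x 0.02215 = 0.002004 mol.
n(NaOH) added = 0.2599 x 0.006520 = 0.001695 mol, converting that many moles of HF to F-.
Remaining n(HF) = 0.0003096 mol; n(F-) = 0.001695 mol.
By Henderson-Hasselbalch, pH = pKa + log([A^-]/[HA]) = 3.17 + log(0.001695/0.0003096) = 3.17 + (+0.74) = 3.91.

3.91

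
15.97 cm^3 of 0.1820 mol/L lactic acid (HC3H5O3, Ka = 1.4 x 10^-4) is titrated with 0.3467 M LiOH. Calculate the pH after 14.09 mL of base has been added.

n(acid) = 0.1820 x 0.01597 = 0.002907 mol; n(LiOH) added = 0.3467 x 0.01409 = 0.004885 mol.
Base is in excess by 0.004885 - 0.002907 = 0.001978 mol in a total volume of 0.03006 L.
[OH^-] = 0.001978/0.03006 = 0.06582 M, so pOH = 1.18 and pH = 14.00 - 1.18 = 12.82.

12.82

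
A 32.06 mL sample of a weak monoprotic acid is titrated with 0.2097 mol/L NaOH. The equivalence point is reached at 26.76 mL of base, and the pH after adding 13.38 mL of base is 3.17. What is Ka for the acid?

13.38 mL is half of the equivalence volume, so this is the half-equivalence point where [HA] = [A^-].
At half-equivalence pH = pKa, so pKa = 3.17.
Ka = 10^(-3.17) = 6.8 x 10^-4.

6.8 x 10^-4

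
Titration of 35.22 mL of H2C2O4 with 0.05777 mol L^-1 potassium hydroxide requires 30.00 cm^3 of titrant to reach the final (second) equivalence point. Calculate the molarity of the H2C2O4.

0.0246 M

n(KOH) = 0.05777 x 0.03000 = 0.001733 mol.
At the final (second) equivalence point, 2 mol OH^- react per mol H2C2O4, so n(H2C2O4) = 0.001733 / 2 = 0.0008666 mol.
[H2C2O4] = 0.0008666 / 0.03522 L = 0.0246 M.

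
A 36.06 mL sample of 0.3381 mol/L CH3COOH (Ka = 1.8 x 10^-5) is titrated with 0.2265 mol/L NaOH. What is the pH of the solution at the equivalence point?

8.94

n(CH3COOH) = 0.3381 x 0.03606 = 0.01219 mol; V(NaOH) at equivalence = 0.01219/0.2265 = 0.05383 L.
At equivalence all the acid is converted to CH3COO-; total volume = 0.03606 + 0.05383 = 0.08989 L, so [CH3COO-] = 0.01219/0.08989 = 0.1356 M.
Kb = Kw/Ka = 1.0e-14 / 1.8 x 10^-5 = 5.56e-10.
[OH^-] = sqrt(Kb x [CH3COO-]) = sqrt(5.56e-10 x 0.1356) = 8.68e-6 M.
pOH = 5.06, so pH = 14.00 - 5.06 = 8.94.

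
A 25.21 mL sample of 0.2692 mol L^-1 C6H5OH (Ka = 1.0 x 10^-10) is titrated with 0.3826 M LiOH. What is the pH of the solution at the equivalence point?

11.60

n(C6H5OH) = 0.2692 x 0.02521 = 0.006787 mol; V(LiOH) at equivalence = 0.006787/0.3826 = 0.01774 L.
At equivalence all the acid is converted to C6H5O-; total volume = 0.02521 + 0.01774 = 0.04295 L, so [C6H5O-] = 0.006787/0.04295 = 0.1580 M.
Kb = Kw/Ka = 1.0e-14 / 1.0 x 10^-10 = 0.000100.
[OH^-] = sqrt(Kb x [C6H5O-]) = sqrt(0.000100 x 0.1580) = 0.00398 M.
pOH = 2.40, so pH = 14.00 - 2.40 = 11.60.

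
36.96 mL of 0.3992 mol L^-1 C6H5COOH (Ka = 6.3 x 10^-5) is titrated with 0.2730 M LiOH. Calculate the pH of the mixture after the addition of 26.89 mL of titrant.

Initial n(C6H5COOH) = 0.3992 x 0.03696 = 0.01475 mol.
n(LiOH) added = 0.2730 x 0.02689 = 0.007341 mol, converting that many moles of C6H5COOH to C6H5COO-.
Remaining n(C6H5COOH) = 0.007413 mol; n(C6H5COO-) = 0.007341 mol.
By Henderson-Hasselbalch, pH = pKa + log([A^-]/[HA]) = 4.20 + log(0.007341/0.007413) = 4.20 + (-0.00) = 4.20.

4.20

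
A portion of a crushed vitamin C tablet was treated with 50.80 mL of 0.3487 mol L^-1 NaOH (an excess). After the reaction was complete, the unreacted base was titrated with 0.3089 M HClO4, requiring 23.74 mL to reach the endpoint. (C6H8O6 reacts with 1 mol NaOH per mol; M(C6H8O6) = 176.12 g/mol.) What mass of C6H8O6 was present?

Total n(NaOH) added = 0.3487 x 0.05080 = 0.01771 mol.
n(HClO4) used = 0.3089 x 0.02374 = 0.007333 mol, which equals the excess n(NaOH).
So n(NaOH) consumed by the sample = 0.01771 - 0.007333 = 0.01038 mol.
n(C6H8O6) = 0.01038 / 1 = 0.01038 mol.
mass = 0.01038 mol x 176.12 g/mol = 1.83 g.

1.83 g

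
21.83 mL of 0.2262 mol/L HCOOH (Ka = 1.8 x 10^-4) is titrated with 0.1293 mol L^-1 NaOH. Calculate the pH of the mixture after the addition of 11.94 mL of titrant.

Initial n(HCOOH) = 0.2262 x 0.02183 = 0.004938 mol.
n(NaOH) added = 0.1293 x 0.01194 = 0.001544 mol, converting that many moles of HCOOH to HCOO-.
Remaining n(HCOOH) = 0.003394 mol; n(HCOO-) = 0.001544 mol.
By Henderson-Hasselbalch, pH = pKa + log([A^-]/[HA]) = 3.74 + log(0.001544/0.003394) = 3.74 + (-0.34) = 3.40.

3.40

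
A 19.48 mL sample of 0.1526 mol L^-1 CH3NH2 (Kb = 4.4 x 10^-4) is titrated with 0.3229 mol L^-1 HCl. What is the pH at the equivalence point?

n(CH3NH2) = 0.1526 x 0.01948 = 0.002973 mol; V(HCl) at equivalence = 0.002973/0.3229 = 0.009206 L.
At equivalence the base is fully converted to CH3NH3+; total volume = 0.02869 L, so [CH3NH3+] = 0.002973/0.02869 = 0.1036 M.
Ka(CH3NH3+) = Kw/Kb = 1.0e-14 / 4.4 x 10^-4 = 2.27e-11.
[H^+] = sqrt(Ka x [CH3NH3+]) = sqrt(2.27e-11 x 0.1036) = 1.53e-6 M.
pH = -log(1.53e-6) = 5.81.

5.81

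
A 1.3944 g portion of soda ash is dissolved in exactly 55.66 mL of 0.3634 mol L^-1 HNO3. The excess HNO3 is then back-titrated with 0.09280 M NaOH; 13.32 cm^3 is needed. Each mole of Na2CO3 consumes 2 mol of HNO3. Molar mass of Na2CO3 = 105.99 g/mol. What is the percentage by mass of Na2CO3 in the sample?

Total n(HNO3) added = 0.3634 x 0.05566 = 0.02023 mol.
n(NaOH) used = 0.09280 x 0.01332 = 0.001236 mol, which equals the excess n(HNO3).
So n(HNO3) consumed by the sample = 0.02023 - 0.001236 = 0.01899 mol.
n(Na2CO3) = 0.01899 / 2 = 0.009495 mol.
mass Na2CO3 = 0.009495 x 105.99 = 1.006 g, so %Na2CO3 = 1.006/1.3944 x 100 = 72.2%.

72.2%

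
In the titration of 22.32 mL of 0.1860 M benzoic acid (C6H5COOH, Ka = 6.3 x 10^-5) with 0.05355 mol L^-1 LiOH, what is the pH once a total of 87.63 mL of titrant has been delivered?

n(acid) = 0.1860 x 0.02232 = 0.004152 mol; n(LiOH) added = 0.05355 x 0.08763 = 0.004693 mol.
Base is in excess by 0.004693 - 0.004152 = 0.0005411 mol in a total volume of 0.1099 L.
[OH^-] = 0.0005411/0.1099 = 0.004921 M, so pOH = 2.31 and pH = 14.00 - 2.31 = 11.69.

11.69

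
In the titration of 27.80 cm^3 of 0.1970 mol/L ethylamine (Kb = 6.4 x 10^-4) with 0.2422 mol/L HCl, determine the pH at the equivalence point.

n(C2H5NH2) = 0.1970 x 0.02780 = 0.005477 mol; V(HCl) at equivalence = 0.005477/0.2422 = 0.02261 L.
At equivalence the base is fully converted to C2H5NH3+; total volume = 0.05041 L, so [C2H5NH3+] = 0.005477/0.05041 = 0.1086 M.
Ka(C2H5NH3+) = Kw/Kb = 1.0e-14 / 6.4 x 10^-4 = 1.56e-11.
[H^+] = sqrt(Ka x [C2H5NH3+]) = sqrt(1.56e-11 x 0.1086) = 1.30e-6 M.
pH = -log(1.30e-6) = 5.89.

5.89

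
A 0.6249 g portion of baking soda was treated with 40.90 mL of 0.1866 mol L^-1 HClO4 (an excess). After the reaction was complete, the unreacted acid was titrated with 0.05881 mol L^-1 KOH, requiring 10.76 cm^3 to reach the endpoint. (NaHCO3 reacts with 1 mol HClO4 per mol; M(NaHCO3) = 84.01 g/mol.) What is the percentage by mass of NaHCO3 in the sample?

94.1%

Total n(HClO4) added = 0.1866 x 0.04090 = 0.007632 mol.
n(KOH) used = 0.05881 x 0.01076 = 0.0006328 mol, which equals the excess n(HClO4).
So n(HClO4) consumed by the sample = 0.007632 - 0.0006328 = 0.006999 mol.
n(NaHCO3) = 0.006999 / 1 = 0.006999 mol.
mass NaHCO3 = 0.006999 x 84.01 = 0.5880 g, so %NaHCO3 = 0.5880/0.6249 x 100 = 94.1%.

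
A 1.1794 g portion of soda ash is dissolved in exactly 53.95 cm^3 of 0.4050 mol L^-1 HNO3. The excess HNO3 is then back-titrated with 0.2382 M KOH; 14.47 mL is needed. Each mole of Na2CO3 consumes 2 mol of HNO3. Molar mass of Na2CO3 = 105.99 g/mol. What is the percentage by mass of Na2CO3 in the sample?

Total n(HNO3) added = 0.4050 x 0.05395 = 0.02185 mol.
n(KOH) used = 0.2382 x 0.01447 = 0.003447 mol, which equals the excess n(HNO3).
So n(HNO3) consumed by the sample = 0.02185 - 0.003447 = 0.01840 mol.
n(Na2CO3) = 0.01840 / 2 = 0.009201 mol.
mass Na2CO3 = 0.009201 x 105.99 = 0.9753 g, so %Na2CO3 = 0.9753/1.1794 x 100 = 82.7%.

82.7%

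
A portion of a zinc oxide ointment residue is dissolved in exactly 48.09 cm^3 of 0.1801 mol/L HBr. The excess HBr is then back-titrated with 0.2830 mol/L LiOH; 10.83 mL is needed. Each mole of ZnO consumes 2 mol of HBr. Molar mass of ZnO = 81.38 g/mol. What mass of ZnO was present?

0.228 g

Total n(HBr) added = 0.1801 x 0.04809 = 0.008661 mol.
n(LiOH) used = 0.2830 x 0.01083 = 0.003065 mol, which equals the excess n(HBr).
So n(HBr) consumed by the sample = 0.008661 - 0.003065 = 0.005596 mol.
n(ZnO) = 0.005596 / 2 = 0.002798 mol.
mass = 0.002798 mol x 81.38 g/mol = 0.228 g.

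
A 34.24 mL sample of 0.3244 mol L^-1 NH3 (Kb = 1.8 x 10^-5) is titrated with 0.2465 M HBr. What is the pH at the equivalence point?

5.05

n(NH3) = 0.3244 x 0.03424 = 0.01111 mol; V(HBr) at equivalence = 0.01111/0.2465 = 0.04506 L.
At equivalence the base is fully converted to NH4+; total volume = 0.07930 L, so [NH4+] = 0.01111/0.07930 = 0.1401 M.
Ka(NH4+) = Kw/Kb = 1.0e-14 / 1.8 x 10^-5 = 5.56e-10.
[H^+] = sqrt(Ka x [NH4+]) = sqrt(5.56e-10 x 0.1401) = 8.82e-6 M.
pH = -log(8.82e-6) = 5.05.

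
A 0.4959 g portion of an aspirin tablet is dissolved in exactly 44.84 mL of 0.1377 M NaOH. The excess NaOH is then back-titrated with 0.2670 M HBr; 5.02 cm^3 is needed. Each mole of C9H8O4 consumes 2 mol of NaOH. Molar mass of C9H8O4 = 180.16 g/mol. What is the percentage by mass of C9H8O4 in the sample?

Total n(NaOH) added = 0.1377 x 0.04484 = 0.006174 mol.
n(HBr) used = 0.2670 x 0.005020 = 0.001340 mol, which equals the excess n(NaOH).
So n(NaOH) consumed by the sample = 0.006174 - 0.001340 = 0.004834 mol.
n(C9H8O4) = 0.004834 / 2 = 0.002417 mol.
mass C9H8O4 = 0.002417 x 180.16 = 0.4355 g, so %C9H8O4 = 0.4355/0.4959 x 100 = 87.8%.

87.8%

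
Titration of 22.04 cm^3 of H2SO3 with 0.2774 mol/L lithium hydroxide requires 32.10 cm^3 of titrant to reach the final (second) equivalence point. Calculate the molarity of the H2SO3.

n(LiOH) = 0.2774 x 0.03210 = 0.008905 mol.
At the final (second) equivalence point, 2 mol OH^- react per mol H2SO3, so n(H2SO3) = 0.008905 / 2 = 0.004452 mol.
[H2SO3] = 0.004452 / 0.02204 L = 0.202 M.

0.202 M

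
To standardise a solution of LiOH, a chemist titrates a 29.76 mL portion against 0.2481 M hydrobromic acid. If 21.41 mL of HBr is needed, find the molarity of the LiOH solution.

0.178 M

n(HBr) delivered = 0.2481 x 0.02141 = 0.005312 mol.
For a 1:1 reaction, n(LiOH) = 0.005312 mol.
[LiOH] = 0.005312 mol / 0.02976 L = 0.178 M.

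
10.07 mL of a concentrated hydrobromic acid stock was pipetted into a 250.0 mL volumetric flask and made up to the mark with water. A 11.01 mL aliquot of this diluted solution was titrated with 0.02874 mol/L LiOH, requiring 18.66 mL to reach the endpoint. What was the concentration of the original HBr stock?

n(LiOH) = 0.02874 x 0.01866 = 0.0005363 mol.
n(HBr) in the aliquot = 0.0005363 mol.
[diluted HBr] = 0.0005363 / 0.01101 = 0.04871 M.
Dilution factor = 250.0/10.07 = 24.83, so [stock] = 0.04871 x 24.83 = 1.21 M.

1.21 M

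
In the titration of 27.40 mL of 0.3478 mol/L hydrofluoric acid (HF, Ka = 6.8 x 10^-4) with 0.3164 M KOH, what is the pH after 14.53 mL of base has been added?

Initial n(HF) = 0.3478 x 0.02740 = 0.009530 mol.
n(KOH) added = 0.3164 x 0.01453 = 0.004597 mol, converting that many moles of HF to F-.
Remaining n(HF) = 0.004932 mol; n(F-) = 0.004597 mol.
By Henderson-Hasselbalch, pH = pKa + log([A^-]/[HA]) = 3.17 + log(0.004597/0.004932) = 3.17 + (-0.03) = 3.14.

3.14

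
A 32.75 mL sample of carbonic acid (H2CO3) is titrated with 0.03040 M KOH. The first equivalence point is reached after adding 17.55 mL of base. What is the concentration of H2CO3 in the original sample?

0.0163 M

n(KOH) = 0.03040 x 0.01755 = 0.0005335 mol.
At the first equivalence point, 1 mol OH^- react per mol H2CO3, so n(H2CO3) = 0.0005335 / 1 = 0.0005335 mol.
[H2CO3] = 0.0005335 / 0.03275 L = 0.0163 M.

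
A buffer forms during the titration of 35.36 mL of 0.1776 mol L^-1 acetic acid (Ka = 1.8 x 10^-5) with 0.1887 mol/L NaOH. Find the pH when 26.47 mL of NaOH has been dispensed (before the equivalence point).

5.33

Initial n(CH3COOH) = 0.1776 x 0.03536 = 0.006280 mol.
n(NaOH) added = 0.1887 x 0.02647 = 0.004995 mol, converting that many moles of CH3COOH to CH3COO-.
Remaining n(CH3COOH) = 0.001285 mol; n(CH3COO-) = 0.004995 mol.
By Henderson-Hasselbalch, pH = pKa + log([A^-]/[HA]) = 4.74 + log(0.004995/0.001285) = 4.74 + (+0.59) = 5.33.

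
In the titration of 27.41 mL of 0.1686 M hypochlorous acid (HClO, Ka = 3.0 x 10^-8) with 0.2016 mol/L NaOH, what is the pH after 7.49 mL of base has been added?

Initial n(HClO) = 0.1686 x 0.02741 = 0.004621 mol.
n(NaOH) added = 0.2016 x 0.007490 = 0.001510 mol, converting that many moles of HClO to ClO-.
Remaining n(HClO) = 0.003111 mol; n(ClO-) = 0.001510 mol.
By Henderson-Hasselbalch, pH = pKa + log([A^-]/[HA]) = 7.52 + log(0.001510/0.003111) = 7.52 + (-0.31) = 7.21.

7.21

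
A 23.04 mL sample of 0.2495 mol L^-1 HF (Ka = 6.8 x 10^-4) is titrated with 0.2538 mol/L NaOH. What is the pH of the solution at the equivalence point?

8.13

n(HF) = 0.2495 x 0.02304 = 0.005748 mol; V(NaOH) at equivalence = 0.005748/0.2538 = 0.02265 L.
At equivalence all the acid is converted to F-; total volume = 0.02304 + 0.02265 = 0.04569 L, so [F-] = 0.005748/0.04569 = 0.1258 M.
Kb = Kw/Ka = 1.0e-14 / 6.8 x 10^-4 = 1.47e-11.
[OH^-] = sqrt(Kb x [F-]) = sqrt(1.47e-11 x 0.1258) = 1.36e-6 M.
pOH = 5.87, so pH = 14.00 - 5.87 = 8.13.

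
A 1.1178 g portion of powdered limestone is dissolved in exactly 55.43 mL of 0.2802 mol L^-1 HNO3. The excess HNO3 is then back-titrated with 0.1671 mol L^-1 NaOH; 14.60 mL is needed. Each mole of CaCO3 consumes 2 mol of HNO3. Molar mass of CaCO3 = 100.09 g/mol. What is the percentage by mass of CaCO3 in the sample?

58.6%

Total n(HNO3) added = 0.2802 x 0.05543 = 0.01553 mol.
n(NaOH) used = 0.1671 x 0.01460 = 0.002440 mol, which equals the excess n(HNO3).
So n(HNO3) consumed by the sample = 0.01553 - 0.002440 = 0.01309 mol.
n(CaCO3) = 0.01309 / 2 = 0.006546 mol.
mass CaCO3 = 0.006546 x 100.09 = 0.6552 g, so %CaCO3 = 0.6552/1.1178 x 100 = 58.6%.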